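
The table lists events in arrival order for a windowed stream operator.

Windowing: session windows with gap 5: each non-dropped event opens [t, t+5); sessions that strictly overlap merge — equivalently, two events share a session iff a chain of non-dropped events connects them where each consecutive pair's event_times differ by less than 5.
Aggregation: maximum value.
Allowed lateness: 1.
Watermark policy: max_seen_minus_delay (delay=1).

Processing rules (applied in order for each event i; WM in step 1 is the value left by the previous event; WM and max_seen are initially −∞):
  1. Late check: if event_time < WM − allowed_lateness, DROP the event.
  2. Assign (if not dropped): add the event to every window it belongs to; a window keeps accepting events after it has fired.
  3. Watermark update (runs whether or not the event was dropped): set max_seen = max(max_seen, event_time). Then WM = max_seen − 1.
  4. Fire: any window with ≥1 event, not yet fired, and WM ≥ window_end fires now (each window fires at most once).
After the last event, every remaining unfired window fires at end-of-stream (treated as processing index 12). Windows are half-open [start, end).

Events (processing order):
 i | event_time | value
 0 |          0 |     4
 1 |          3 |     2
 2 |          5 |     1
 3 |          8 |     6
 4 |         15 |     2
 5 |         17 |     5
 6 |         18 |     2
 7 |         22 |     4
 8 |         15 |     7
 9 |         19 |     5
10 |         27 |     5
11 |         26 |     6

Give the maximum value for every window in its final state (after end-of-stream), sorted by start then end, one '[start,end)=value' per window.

[0,13)=6 [15,32)=6

i=0 t=0 v=4: → [0,5); WM=-1
i=1 t=3 v=2: → [0,8); WM=2
i=2 t=5 v=1: → [0,10); WM=4
i=3 t=8 v=6: → [0,13); WM=7
i=4 t=15 v=2: → [15,20); WM=14
i=5 t=17 v=5: → [15,22); WM=16
i=6 t=18 v=2: → [15,23); WM=17
i=7 t=22 v=4: → [15,27); WM=21
i=8 t=15 v=7: DROP (t<21-1); WM=21
i=9 t=19 v=5: DROP (t<21-1); WM=21
i=10 t=27 v=5: → [27,32); WM=26
i=11 t=26 v=6: → [15,32); WM=26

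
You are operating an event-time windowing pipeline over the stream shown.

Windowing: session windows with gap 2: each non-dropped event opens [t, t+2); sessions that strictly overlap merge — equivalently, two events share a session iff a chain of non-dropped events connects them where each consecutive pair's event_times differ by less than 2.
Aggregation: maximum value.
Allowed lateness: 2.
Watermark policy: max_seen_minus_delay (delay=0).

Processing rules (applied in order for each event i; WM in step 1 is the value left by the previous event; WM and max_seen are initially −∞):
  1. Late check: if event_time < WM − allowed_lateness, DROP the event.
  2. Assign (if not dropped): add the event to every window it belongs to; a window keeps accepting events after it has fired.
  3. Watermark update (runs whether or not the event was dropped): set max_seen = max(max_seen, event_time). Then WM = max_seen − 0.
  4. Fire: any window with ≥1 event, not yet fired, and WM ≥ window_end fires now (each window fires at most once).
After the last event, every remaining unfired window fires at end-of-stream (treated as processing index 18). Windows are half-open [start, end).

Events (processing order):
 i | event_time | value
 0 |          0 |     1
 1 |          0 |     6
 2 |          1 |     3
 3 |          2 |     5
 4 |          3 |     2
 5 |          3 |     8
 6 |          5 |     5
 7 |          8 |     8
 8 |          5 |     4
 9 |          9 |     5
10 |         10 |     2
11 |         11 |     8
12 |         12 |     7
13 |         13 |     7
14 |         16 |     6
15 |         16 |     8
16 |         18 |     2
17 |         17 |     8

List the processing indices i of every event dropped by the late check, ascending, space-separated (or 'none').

8

i=0 t=0 v=1: → [0,2); WM=0
i=1 t=0 v=6: → [0,2); WM=0
i=2 t=1 v=3: → [0,3); WM=1
i=3 t=2 v=5: → [0,4); WM=2
i=4 t=3 v=2: → [0,5); WM=3
i=5 t=3 v=8: → [0,5); WM=3
i=6 t=5 v=5: → [5,7); WM=5
i=7 t=8 v=8: → [8,10); WM=8
i=8 t=5 v=4: DROP (t<8-2); WM=8
i=9 t=9 v=5: → [8,11); WM=9
i=10 t=10 v=2: → [8,12); WM=10
i=11 t=11 v=8: → [8,13); WM=11
i=12 t=12 v=7: → [8,14); WM=12
i=13 t=13 v=7: → [8,15); WM=13
i=14 t=16 v=6: → [16,18); WM=16
i=15 t=16 v=8: → [16,18); WM=16
i=16 t=18 v=2: → [18,20); WM=18
i=17 t=17 v=8: → [16,20); WM=18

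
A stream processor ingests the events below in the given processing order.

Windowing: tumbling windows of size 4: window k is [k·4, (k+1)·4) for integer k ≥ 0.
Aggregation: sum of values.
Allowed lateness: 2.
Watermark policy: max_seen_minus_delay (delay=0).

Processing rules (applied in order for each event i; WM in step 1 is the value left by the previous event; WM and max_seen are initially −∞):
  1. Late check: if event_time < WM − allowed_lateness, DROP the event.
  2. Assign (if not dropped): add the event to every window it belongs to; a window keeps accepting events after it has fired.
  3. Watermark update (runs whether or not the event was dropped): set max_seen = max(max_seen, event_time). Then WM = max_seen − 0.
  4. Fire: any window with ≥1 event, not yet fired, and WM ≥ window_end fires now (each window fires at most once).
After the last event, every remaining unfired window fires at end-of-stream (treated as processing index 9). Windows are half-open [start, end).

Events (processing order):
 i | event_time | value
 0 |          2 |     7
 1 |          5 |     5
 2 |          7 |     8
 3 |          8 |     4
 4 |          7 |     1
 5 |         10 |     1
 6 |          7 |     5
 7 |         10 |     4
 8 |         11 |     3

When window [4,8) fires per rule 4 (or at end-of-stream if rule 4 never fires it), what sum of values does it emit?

i=0 t=2 v=7: → [0,4); WM=2
i=1 t=5 v=5: → [4,8); WM=5; [0,4) fires=7
i=2 t=7 v=8: → [4,8); WM=7
i=3 t=8 v=4: → [8,12); WM=8; [4,8) fires=13
i=4 t=7 v=1: → [4,8); WM=8
i=5 t=10 v=1: → [8,12); WM=10
i=6 t=7 v=5: DROP (t<10-2); WM=10
i=7 t=10 v=4: → [8,12); WM=10
i=8 t=11 v=3: → [8,12); WM=11

13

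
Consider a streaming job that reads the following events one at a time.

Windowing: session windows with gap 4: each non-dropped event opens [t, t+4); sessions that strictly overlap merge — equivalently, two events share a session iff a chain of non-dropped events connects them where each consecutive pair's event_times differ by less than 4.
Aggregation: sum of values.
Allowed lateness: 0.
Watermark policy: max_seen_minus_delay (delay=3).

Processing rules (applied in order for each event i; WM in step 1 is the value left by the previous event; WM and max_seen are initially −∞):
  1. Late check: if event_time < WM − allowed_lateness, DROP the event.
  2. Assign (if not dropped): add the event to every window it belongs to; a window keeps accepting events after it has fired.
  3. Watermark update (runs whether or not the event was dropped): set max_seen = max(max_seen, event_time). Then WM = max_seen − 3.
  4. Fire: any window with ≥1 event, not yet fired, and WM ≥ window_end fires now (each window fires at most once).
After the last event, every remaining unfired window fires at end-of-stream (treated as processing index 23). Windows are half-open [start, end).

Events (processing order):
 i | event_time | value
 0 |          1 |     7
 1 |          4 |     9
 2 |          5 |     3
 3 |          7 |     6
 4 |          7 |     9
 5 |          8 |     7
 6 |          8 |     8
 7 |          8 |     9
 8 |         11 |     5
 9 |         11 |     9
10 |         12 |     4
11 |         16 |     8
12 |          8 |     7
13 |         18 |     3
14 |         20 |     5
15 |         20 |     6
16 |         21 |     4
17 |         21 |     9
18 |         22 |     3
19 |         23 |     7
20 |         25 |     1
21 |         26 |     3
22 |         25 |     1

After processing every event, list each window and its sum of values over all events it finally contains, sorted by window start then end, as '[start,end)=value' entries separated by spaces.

i=0 t=1 v=7: → [1,5); WM=-2
i=1 t=4 v=9: → [1,8); WM=1
i=2 t=5 v=3: → [1,9); WM=2
i=3 t=7 v=6: → [1,11); WM=4
i=4 t=7 v=9: → [1,11); WM=4
i=5 t=8 v=7: → [1,12); WM=5
i=6 t=8 v=8: → [1,12); WM=5
i=7 t=8 v=9: → [1,12); WM=5
i=8 t=11 v=5: → [1,15); WM=8
i=9 t=11 v=9: → [1,15); WM=8
i=10 t=12 v=4: → [1,16); WM=9
i=11 t=16 v=8: → [16,20); WM=13
i=12 t=8 v=7: DROP (t<13-0); WM=13
i=13 t=18 v=3: → [16,22); WM=15
i=14 t=20 v=5: → [16,24); WM=17
i=15 t=20 v=6: → [16,24); WM=17
i=16 t=21 v=4: → [16,25); WM=18
i=17 t=21 v=9: → [16,25); WM=18
i=18 t=22 v=3: → [16,26); WM=19
i=19 t=23 v=7: → [16,27); WM=20
i=20 t=25 v=1: → [16,29); WM=22
i=21 t=26 v=3: → [16,30); WM=23
i=22 t=25 v=1: → [16,30); WM=23

[1,16)=76 [16,30)=50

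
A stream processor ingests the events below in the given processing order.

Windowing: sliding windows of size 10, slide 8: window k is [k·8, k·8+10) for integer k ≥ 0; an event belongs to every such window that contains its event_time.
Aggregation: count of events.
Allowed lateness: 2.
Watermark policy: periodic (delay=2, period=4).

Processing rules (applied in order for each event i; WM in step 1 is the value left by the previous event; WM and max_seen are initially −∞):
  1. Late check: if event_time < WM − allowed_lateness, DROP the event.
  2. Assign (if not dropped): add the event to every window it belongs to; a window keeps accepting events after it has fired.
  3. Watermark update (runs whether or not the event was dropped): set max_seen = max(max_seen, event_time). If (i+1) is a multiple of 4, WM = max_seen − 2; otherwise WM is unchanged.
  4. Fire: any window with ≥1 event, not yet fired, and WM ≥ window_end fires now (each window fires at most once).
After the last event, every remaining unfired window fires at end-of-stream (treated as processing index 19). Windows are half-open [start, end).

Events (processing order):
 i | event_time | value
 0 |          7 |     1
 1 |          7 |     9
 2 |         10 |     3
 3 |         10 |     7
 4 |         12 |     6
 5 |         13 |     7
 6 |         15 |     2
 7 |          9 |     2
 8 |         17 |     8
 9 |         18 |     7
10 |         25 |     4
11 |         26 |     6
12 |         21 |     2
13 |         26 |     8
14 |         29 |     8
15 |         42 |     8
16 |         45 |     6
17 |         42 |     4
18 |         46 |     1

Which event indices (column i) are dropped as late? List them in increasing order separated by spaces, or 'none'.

i=0 t=7 v=1: → [0,10); WM=−∞
i=1 t=7 v=9: → [0,10); WM=−∞
i=2 t=10 v=3: → [8,18); WM=−∞
i=3 t=10 v=7: → [8,18); WM=8
i=4 t=12 v=6: → [8,18); WM=8
i=5 t=13 v=7: → [8,18); WM=8
i=6 t=15 v=2: → [8,18); WM=8
i=7 t=9 v=2: → [8,18),[0,10); WM=13; [0,10) fires=3
i=8 t=17 v=8: → [16,26),[8,18); WM=13
i=9 t=18 v=7: → [16,26); WM=13
i=10 t=25 v=4: → [24,34),[16,26); WM=13
i=11 t=26 v=6: → [24,34); WM=24; [8,18) fires=7
i=12 t=21 v=2: DROP (t<24-2); WM=24
i=13 t=26 v=8: → [24,34); WM=24
i=14 t=29 v=8: → [24,34); WM=24
i=15 t=42 v=8: → [40,50); WM=40; [16,26) fires=3 [24,34) fires=4
i=16 t=45 v=6: → [40,50); WM=40
i=17 t=42 v=4: → [40,50); WM=40
i=18 t=46 v=1: → [40,50); WM=40

12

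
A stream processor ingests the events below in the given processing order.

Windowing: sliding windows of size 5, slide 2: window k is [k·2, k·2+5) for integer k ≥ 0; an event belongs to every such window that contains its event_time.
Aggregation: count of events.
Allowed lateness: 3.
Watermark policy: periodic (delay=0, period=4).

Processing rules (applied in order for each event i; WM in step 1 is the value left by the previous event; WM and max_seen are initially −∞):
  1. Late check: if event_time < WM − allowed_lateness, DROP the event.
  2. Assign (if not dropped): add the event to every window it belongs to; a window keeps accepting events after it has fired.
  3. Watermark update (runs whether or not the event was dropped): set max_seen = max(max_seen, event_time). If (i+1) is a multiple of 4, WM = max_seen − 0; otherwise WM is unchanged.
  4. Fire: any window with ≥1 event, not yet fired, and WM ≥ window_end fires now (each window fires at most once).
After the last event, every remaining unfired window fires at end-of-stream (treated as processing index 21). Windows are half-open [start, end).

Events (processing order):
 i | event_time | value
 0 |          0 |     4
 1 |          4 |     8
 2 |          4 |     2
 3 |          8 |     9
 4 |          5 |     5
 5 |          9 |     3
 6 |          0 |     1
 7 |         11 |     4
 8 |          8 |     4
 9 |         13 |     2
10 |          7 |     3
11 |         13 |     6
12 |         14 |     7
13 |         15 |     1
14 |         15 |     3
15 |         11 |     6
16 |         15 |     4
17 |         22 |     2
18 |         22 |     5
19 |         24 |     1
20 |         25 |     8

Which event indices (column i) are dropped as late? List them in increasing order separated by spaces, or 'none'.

6 10

i=0 t=0 v=4: → [0,5); WM=−∞
i=1 t=4 v=8: → [4,9),[2,7),[0,5); WM=−∞
i=2 t=4 v=2: → [4,9),[2,7),[0,5); WM=−∞
i=3 t=8 v=9: → [8,13),[6,11),[4,9); WM=8; [0,5) fires=3 [2,7) fires=2
i=4 t=5 v=5: → [4,9),[2,7); WM=8
i=5 t=9 v=3: → [8,13),[6,11); WM=8
i=6 t=0 v=1: DROP (t<8-3); WM=8
i=7 t=11 v=4: → [10,15),[8,13); WM=11; [4,9) fires=4 [6,11) fires=2
i=8 t=8 v=4: → [8,13),[6,11),[4,9); WM=11
i=9 t=13 v=2: → [12,17),[10,15); WM=11
i=10 t=7 v=3: DROP (t<11-3); WM=11
i=11 t=13 v=6: → [12,17),[10,15); WM=13; [8,13) fires=4
i=12 t=14 v=7: → [14,19),[12,17),[10,15); WM=13
i=13 t=15 v=1: → [14,19),[12,17); WM=13
i=14 t=15 v=3: → [14,19),[12,17); WM=13
i=15 t=11 v=6: → [10,15),[8,13); WM=15; [10,15) fires=5
i=16 t=15 v=4: → [14,19),[12,17); WM=15
i=17 t=22 v=2: → [22,27),[20,25),[18,23); WM=15
i=18 t=22 v=5: → [22,27),[20,25),[18,23); WM=15
i=19 t=24 v=1: → [24,29),[22,27),[20,25); WM=24; [12,17) fires=6 [14,19) fires=4 [18,23) fires=2
i=20 t=25 v=8: → [24,29),[22,27); WM=24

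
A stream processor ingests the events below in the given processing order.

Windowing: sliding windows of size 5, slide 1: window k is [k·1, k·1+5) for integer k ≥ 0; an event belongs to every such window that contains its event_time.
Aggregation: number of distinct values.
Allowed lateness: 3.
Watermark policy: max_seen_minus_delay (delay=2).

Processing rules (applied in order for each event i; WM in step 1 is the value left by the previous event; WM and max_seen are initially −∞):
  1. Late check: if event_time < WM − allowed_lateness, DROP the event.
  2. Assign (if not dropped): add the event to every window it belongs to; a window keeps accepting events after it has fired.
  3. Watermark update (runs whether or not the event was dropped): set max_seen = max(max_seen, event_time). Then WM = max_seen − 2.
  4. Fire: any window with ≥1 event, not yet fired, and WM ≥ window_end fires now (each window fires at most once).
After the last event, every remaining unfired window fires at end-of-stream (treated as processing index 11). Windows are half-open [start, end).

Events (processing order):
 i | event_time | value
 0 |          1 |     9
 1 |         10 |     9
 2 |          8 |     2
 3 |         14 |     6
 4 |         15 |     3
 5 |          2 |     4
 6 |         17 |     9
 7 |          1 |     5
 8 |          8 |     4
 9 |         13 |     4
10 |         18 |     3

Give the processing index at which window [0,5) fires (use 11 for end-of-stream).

i=0 t=1 v=9: → [1,6),[0,5); WM=-1
i=1 t=10 v=9: → [10,15),[9,14),[8,13),[7,12),[6,11); WM=8; [0,5) fires=1 [1,6) fires=1
i=2 t=8 v=2: → [8,13),[7,12),[6,11),[5,10),[4,9); WM=8
i=3 t=14 v=6: → [14,19),[13,18),[12,17),[11,16),[10,15); WM=12; [4,9) fires=1 [5,10) fires=1 [6,11) fires=2 [7,12) fires=2
i=4 t=15 v=3: → [15,20),[14,19),[13,18),[12,17),[11,16); WM=13; [8,13) fires=2
i=5 t=2 v=4: DROP (t<13-3); WM=13
i=6 t=17 v=9: → [17,22),[16,21),[15,20),[14,19),[13,18); WM=15; [9,14) fires=1 [10,15) fires=2
i=7 t=1 v=5: DROP (t<15-3); WM=15
i=8 t=8 v=4: DROP (t<15-3); WM=15
i=9 t=13 v=4: → [13,18),[12,17),[11,16),[10,15),[9,14); WM=15
i=10 t=18 v=3: → [18,23),[17,22),[16,21),[15,20),[14,19); WM=16; [11,16) fires=3

1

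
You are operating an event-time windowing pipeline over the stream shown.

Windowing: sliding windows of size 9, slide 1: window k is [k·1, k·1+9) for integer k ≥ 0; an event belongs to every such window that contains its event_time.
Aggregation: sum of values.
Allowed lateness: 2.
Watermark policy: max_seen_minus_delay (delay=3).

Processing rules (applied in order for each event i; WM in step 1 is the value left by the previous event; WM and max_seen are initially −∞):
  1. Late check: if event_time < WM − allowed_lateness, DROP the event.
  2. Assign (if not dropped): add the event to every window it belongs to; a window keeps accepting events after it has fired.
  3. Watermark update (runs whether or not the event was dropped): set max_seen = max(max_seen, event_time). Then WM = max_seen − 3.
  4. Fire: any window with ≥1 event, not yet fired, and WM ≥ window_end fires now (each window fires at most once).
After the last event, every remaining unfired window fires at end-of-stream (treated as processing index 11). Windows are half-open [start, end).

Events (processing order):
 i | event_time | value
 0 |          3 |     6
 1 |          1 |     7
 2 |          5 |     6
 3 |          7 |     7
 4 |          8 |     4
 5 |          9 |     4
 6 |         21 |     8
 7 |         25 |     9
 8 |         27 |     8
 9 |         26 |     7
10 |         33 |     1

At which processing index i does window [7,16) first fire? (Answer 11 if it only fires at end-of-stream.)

i=0 t=3 v=6: → [3,12),[2,11),[1,10),[0,9); WM=0
i=1 t=1 v=7: → [1,10),[0,9); WM=0
i=2 t=5 v=6: → [5,14),[4,13),[3,12),[2,11),[1,10),[0,9); WM=2
i=3 t=7 v=7: → [7,16),[6,15),[5,14),[4,13),[3,12),[2,11),[1,10),[0,9); WM=4
i=4 t=8 v=4: → [8,17),[7,16),[6,15),[5,14),[4,13),[3,12),[2,11),[1,10),[0,9); WM=5
i=5 t=9 v=4: → [9,18),[8,17),[7,16),[6,15),[5,14),[4,13),[3,12),[2,11),[1,10); WM=6
i=6 t=21 v=8: → [21,30),[20,29),[19,28),[18,27),[17,26),[16,25),[15,24),[14,23),[13,22); WM=18; [0,9) fires=30 [1,10) fires=34 [2,11) fires=27 [3,12) fires=27 [4,13) fires=21 [5,14) fires=21 [6,15) fires=15 [7,16) fires=15 [8,17) fires=8 [9,18) fires=4
i=7 t=25 v=9: → [25,34),[24,33),[23,32),[22,31),[21,30),[20,29),[19,28),[18,27),[17,26); WM=22; [13,22) fires=8
i=8 t=27 v=8: → [27,36),[26,35),[25,34),[24,33),[23,32),[22,31),[21,30),[20,29),[19,28); WM=24; [14,23) fires=8 [15,24) fires=8
i=9 t=26 v=7: → [26,35),[25,34),[24,33),[23,32),[22,31),[21,30),[20,29),[19,28),[18,27); WM=24
i=10 t=33 v=1: → [33,42),[32,41),[31,40),[30,39),[29,38),[28,37),[27,36),[26,35),[25,34); WM=30; [16,25) fires=8 [17,26) fires=17 [18,27) fires=24 [19,28) fires=32 [20,29) fires=32 [21,30) fires=32

6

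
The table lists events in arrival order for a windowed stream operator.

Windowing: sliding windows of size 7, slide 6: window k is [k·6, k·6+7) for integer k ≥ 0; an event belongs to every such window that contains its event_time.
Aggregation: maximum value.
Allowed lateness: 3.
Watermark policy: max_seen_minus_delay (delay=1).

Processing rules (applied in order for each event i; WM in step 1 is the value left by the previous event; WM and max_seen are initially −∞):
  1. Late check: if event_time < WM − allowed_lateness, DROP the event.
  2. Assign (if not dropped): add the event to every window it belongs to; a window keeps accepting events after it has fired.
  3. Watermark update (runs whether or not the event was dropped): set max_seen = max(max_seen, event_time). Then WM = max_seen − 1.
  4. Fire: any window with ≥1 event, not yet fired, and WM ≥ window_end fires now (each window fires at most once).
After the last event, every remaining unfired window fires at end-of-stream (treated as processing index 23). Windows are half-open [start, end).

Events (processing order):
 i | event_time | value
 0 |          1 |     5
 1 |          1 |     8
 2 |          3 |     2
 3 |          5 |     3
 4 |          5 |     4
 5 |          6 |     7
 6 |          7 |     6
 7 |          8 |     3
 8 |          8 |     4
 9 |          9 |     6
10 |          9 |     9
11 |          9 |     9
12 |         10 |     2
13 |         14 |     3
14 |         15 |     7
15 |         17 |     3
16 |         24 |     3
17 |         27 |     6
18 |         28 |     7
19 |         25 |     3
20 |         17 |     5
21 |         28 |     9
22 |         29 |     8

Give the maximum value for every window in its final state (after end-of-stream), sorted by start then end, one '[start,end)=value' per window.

i=0 t=1 v=5: → [0,7); WM=0
i=1 t=1 v=8: → [0,7); WM=0
i=2 t=3 v=2: → [0,7); WM=2
i=3 t=5 v=3: → [0,7); WM=4
i=4 t=5 v=4: → [0,7); WM=4
i=5 t=6 v=7: → [6,13),[0,7); WM=5
i=6 t=7 v=6: → [6,13); WM=6
i=7 t=8 v=3: → [6,13); WM=7; [0,7) fires=8
i=8 t=8 v=4: → [6,13); WM=7
i=9 t=9 v=6: → [6,13); WM=8
i=10 t=9 v=9: → [6,13); WM=8
i=11 t=9 v=9: → [6,13); WM=8
i=12 t=10 v=2: → [6,13); WM=9
i=13 t=14 v=3: → [12,19); WM=13; [6,13) fires=9
i=14 t=15 v=7: → [12,19); WM=14
i=15 t=17 v=3: → [12,19); WM=16
i=16 t=24 v=3: → [24,31),[18,25); WM=23; [12,19) fires=7
i=17 t=27 v=6: → [24,31); WM=26; [18,25) fires=3
i=18 t=28 v=7: → [24,31); WM=27
i=19 t=25 v=3: → [24,31); WM=27
i=20 t=17 v=5: DROP (t<27-3); WM=27
i=21 t=28 v=9: → [24,31); WM=27
i=22 t=29 v=8: → [24,31); WM=28

[0,7)=8 [6,13)=9 [12,19)=7 [18,25)=3 [24,31)=9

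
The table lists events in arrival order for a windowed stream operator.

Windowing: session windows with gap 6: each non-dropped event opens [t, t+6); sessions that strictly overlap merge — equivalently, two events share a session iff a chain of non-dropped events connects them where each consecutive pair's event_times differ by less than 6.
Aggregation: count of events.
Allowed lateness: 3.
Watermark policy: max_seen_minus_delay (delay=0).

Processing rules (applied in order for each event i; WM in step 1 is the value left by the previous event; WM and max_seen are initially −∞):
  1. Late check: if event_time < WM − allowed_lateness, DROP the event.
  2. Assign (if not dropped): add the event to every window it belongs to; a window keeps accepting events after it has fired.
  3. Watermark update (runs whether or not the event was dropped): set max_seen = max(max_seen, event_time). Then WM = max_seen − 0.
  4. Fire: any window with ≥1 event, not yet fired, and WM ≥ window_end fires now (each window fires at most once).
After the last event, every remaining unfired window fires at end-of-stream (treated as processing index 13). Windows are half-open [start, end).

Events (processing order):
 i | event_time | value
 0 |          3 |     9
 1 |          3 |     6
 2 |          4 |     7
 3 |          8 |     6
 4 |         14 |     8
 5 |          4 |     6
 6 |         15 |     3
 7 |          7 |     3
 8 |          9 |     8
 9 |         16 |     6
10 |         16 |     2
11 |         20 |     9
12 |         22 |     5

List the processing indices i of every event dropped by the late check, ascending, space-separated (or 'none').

5 7 8

i=0 t=3 v=9: → [3,9); WM=3
i=1 t=3 v=6: → [3,9); WM=3
i=2 t=4 v=7: → [3,10); WM=4
i=3 t=8 v=6: → [3,14); WM=8
i=4 t=14 v=8: → [14,20); WM=14
i=5 t=4 v=6: DROP (t<14-3); WM=14
i=6 t=15 v=3: → [14,21); WM=15
i=7 t=7 v=3: DROP (t<15-3); WM=15
i=8 t=9 v=8: DROP (t<15-3); WM=15
i=9 t=16 v=6: → [14,22); WM=16
i=10 t=16 v=2: → [14,22); WM=16
i=11 t=20 v=9: → [14,26); WM=20
i=12 t=22 v=5: → [14,28); WM=22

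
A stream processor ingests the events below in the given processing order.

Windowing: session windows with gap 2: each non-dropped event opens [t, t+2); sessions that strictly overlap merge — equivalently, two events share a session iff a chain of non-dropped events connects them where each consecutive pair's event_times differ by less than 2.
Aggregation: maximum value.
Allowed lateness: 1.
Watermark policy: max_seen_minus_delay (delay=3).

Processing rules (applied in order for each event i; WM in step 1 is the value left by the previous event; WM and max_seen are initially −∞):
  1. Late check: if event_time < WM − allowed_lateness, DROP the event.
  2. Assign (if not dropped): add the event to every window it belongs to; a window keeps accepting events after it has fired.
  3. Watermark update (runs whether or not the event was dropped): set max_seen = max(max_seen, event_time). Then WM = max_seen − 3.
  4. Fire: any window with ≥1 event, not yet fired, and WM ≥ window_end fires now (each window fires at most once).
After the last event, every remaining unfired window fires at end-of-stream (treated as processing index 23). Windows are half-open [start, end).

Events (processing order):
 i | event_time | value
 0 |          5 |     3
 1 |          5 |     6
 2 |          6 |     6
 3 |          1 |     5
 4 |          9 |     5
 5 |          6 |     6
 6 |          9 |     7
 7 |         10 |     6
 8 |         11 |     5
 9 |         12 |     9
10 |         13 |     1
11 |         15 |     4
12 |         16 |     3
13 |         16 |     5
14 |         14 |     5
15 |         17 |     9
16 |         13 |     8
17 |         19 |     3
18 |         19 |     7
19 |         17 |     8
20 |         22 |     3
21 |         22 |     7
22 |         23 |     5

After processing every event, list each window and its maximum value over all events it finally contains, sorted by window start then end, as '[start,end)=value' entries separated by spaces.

[5,8)=6 [9,19)=9 [19,21)=7 [22,25)=7

i=0 t=5 v=3: → [5,7); WM=2
i=1 t=5 v=6: → [5,7); WM=2
i=2 t=6 v=6: → [5,8); WM=3
i=3 t=1 v=5: DROP (t<3-1); WM=3
i=4 t=9 v=5: → [9,11); WM=6
i=5 t=6 v=6: → [5,8); WM=6
i=6 t=9 v=7: → [9,11); WM=6
i=7 t=10 v=6: → [9,12); WM=7
i=8 t=11 v=5: → [9,13); WM=8
i=9 t=12 v=9: → [9,14); WM=9
i=10 t=13 v=1: → [9,15); WM=10
i=11 t=15 v=4: → [15,17); WM=12
i=12 t=16 v=3: → [15,18); WM=13
i=13 t=16 v=5: → [15,18); WM=13
i=14 t=14 v=5: → [9,18); WM=13
i=15 t=17 v=9: → [9,19); WM=14
i=16 t=13 v=8: → [9,19); WM=14
i=17 t=19 v=3: → [19,21); WM=16
i=18 t=19 v=7: → [19,21); WM=16
i=19 t=17 v=8: → [9,19); WM=16
i=20 t=22 v=3: → [22,24); WM=19
i=21 t=22 v=7: → [22,24); WM=19
i=22 t=23 v=5: → [22,25); WM=20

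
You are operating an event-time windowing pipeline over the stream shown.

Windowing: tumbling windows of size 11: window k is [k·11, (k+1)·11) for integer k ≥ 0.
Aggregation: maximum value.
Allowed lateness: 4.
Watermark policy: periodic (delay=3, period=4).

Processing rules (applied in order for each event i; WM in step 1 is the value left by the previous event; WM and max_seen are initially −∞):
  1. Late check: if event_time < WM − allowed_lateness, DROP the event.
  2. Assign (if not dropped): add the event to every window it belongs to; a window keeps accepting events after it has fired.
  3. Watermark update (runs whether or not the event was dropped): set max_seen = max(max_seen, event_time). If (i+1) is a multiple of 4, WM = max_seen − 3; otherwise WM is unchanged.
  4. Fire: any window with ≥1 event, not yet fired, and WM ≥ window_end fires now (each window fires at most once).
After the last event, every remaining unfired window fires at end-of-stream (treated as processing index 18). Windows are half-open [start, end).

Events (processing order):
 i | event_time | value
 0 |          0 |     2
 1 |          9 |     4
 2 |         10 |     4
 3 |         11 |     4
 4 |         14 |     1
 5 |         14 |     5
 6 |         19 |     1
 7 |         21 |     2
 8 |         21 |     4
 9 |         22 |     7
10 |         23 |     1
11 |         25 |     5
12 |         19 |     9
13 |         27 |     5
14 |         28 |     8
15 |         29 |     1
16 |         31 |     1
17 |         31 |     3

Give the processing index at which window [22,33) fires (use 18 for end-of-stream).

i=0 t=0 v=2: → [0,11); WM=−∞
i=1 t=9 v=4: → [0,11); WM=−∞
i=2 t=10 v=4: → [0,11); WM=−∞
i=3 t=11 v=4: → [11,22); WM=8
i=4 t=14 v=1: → [11,22); WM=8
i=5 t=14 v=5: → [11,22); WM=8
i=6 t=19 v=1: → [11,22); WM=8
i=7 t=21 v=2: → [11,22); WM=18; [0,11) fires=4
i=8 t=21 v=4: → [11,22); WM=18
i=9 t=22 v=7: → [22,33); WM=18
i=10 t=23 v=1: → [22,33); WM=18
i=11 t=25 v=5: → [22,33); WM=22; [11,22) fires=5
i=12 t=19 v=9: → [11,22); WM=22
i=13 t=27 v=5: → [22,33); WM=22
i=14 t=28 v=8: → [22,33); WM=22
i=15 t=29 v=1: → [22,33); WM=26
i=16 t=31 v=1: → [22,33); WM=26
i=17 t=31 v=3: → [22,33); WM=26

18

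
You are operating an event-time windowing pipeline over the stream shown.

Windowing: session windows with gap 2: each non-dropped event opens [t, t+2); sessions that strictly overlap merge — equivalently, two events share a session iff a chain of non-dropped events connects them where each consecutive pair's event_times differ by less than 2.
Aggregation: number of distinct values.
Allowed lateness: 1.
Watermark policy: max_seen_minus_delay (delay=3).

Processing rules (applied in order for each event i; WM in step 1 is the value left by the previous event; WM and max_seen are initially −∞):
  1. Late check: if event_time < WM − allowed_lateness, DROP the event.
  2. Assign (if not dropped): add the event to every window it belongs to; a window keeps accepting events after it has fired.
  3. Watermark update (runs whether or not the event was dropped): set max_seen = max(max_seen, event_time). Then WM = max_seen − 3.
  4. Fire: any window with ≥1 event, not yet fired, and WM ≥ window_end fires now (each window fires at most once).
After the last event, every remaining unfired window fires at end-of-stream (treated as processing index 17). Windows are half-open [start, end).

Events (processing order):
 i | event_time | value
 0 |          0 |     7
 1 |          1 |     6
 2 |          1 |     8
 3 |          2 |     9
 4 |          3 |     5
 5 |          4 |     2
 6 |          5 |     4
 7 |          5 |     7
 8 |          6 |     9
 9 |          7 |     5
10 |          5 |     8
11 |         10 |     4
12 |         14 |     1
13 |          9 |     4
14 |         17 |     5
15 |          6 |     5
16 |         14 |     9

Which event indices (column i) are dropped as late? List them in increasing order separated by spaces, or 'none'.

13 15

i=0 t=0 v=7: → [0,2); WM=-3
i=1 t=1 v=6: → [0,3); WM=-2
i=2 t=1 v=8: → [0,3); WM=-2
i=3 t=2 v=9: → [0,4); WM=-1
i=4 t=3 v=5: → [0,5); WM=0
i=5 t=4 v=2: → [0,6); WM=1
i=6 t=5 v=4: → [0,7); WM=2
i=7 t=5 v=7: → [0,7); WM=2
i=8 t=6 v=9: → [0,8); WM=3
i=9 t=7 v=5: → [0,9); WM=4
i=10 t=5 v=8: → [0,9); WM=4
i=11 t=10 v=4: → [10,12); WM=7
i=12 t=14 v=1: → [14,16); WM=11
i=13 t=9 v=4: DROP (t<11-1); WM=11
i=14 t=17 v=5: → [17,19); WM=14
i=15 t=6 v=5: DROP (t<14-1); WM=14
i=16 t=14 v=9: → [14,16); WM=14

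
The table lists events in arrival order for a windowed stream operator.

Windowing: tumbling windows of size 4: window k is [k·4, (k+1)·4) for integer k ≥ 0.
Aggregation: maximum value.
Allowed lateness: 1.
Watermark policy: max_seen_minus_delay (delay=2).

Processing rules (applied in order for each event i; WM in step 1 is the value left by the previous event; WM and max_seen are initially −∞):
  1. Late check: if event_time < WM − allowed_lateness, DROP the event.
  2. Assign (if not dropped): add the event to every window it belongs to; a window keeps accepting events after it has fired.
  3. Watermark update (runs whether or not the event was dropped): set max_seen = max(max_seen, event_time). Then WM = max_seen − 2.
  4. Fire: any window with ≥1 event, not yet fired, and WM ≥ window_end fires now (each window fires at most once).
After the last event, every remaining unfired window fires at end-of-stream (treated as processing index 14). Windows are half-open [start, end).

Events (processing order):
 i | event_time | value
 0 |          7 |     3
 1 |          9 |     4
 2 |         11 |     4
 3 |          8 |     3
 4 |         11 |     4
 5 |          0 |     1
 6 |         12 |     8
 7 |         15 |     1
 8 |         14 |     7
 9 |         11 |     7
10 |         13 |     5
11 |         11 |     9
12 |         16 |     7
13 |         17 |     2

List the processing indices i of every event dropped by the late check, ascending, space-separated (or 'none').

i=0 t=7 v=3: → [4,8); WM=5
i=1 t=9 v=4: → [8,12); WM=7
i=2 t=11 v=4: → [8,12); WM=9; [4,8) fires=3
i=3 t=8 v=3: → [8,12); WM=9
i=4 t=11 v=4: → [8,12); WM=9
i=5 t=0 v=1: DROP (t<9-1); WM=9
i=6 t=12 v=8: → [12,16); WM=10
i=7 t=15 v=1: → [12,16); WM=13; [8,12) fires=4
i=8 t=14 v=7: → [12,16); WM=13
i=9 t=11 v=7: DROP (t<13-1); WM=13
i=10 t=13 v=5: → [12,16); WM=13
i=11 t=11 v=9: DROP (t<13-1); WM=13
i=12 t=16 v=7: → [16,20); WM=14
i=13 t=17 v=2: → [16,20); WM=15

5 9 11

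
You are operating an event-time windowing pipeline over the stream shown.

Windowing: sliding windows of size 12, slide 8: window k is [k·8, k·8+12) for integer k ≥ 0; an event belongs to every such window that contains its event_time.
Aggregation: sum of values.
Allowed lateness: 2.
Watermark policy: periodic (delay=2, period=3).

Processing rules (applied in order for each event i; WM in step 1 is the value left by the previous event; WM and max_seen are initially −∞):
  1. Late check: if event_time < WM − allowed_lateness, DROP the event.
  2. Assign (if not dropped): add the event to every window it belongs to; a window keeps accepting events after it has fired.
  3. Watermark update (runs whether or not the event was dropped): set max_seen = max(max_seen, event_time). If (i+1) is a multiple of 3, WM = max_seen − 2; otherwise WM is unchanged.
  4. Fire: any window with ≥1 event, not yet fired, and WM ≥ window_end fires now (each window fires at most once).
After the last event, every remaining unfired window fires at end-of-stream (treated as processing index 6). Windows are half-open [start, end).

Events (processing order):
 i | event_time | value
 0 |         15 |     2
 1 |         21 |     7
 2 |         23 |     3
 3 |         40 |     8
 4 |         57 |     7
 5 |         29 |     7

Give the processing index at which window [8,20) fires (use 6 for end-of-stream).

2

i=0 t=15 v=2: → [8,20); WM=−∞
i=1 t=21 v=7: → [16,28); WM=−∞
i=2 t=23 v=3: → [16,28); WM=21; [8,20) fires=2
i=3 t=40 v=8: → [40,52),[32,44); WM=21
i=4 t=57 v=7: → [56,68),[48,60); WM=21
i=5 t=29 v=7: → [24,36); WM=55; [16,28) fires=10 [24,36) fires=7 [32,44) fires=8 [40,52) fires=8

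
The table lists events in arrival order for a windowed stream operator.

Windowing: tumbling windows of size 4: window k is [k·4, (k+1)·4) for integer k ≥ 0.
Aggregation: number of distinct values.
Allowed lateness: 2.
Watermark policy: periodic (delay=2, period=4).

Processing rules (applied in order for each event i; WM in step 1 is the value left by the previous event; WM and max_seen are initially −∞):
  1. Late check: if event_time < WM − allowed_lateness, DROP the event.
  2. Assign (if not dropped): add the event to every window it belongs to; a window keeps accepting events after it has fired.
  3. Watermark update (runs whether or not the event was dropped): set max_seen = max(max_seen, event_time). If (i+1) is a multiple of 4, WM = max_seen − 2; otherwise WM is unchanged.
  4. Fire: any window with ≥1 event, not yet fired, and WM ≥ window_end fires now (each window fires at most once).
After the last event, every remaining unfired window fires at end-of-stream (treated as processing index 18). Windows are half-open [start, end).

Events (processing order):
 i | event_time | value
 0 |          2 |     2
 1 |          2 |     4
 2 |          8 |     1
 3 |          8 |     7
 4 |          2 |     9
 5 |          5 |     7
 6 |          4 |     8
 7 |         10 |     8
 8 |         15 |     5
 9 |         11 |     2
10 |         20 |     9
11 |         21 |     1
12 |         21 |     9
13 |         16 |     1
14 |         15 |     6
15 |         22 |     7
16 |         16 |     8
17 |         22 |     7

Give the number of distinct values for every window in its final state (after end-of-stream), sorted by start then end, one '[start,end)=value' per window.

[0,4)=2 [4,8)=2 [8,12)=4 [12,16)=1 [20,24)=3

i=0 t=2 v=2: → [0,4); WM=−∞
i=1 t=2 v=4: → [0,4); WM=−∞
i=2 t=8 v=1: → [8,12); WM=−∞
i=3 t=8 v=7: → [8,12); WM=6; [0,4) fires=2
i=4 t=2 v=9: DROP (t<6-2); WM=6
i=5 t=5 v=7: → [4,8); WM=6
i=6 t=4 v=8: → [4,8); WM=6
i=7 t=10 v=8: → [8,12); WM=8; [4,8) fires=2
i=8 t=15 v=5: → [12,16); WM=8
i=9 t=11 v=2: → [8,12); WM=8
i=10 t=20 v=9: → [20,24); WM=8
i=11 t=21 v=1: → [20,24); WM=19; [8,12) fires=4 [12,16) fires=1
i=12 t=21 v=9: → [20,24); WM=19
i=13 t=16 v=1: DROP (t<19-2); WM=19
i=14 t=15 v=6: DROP (t<19-2); WM=19
i=15 t=22 v=7: → [20,24); WM=20
i=16 t=16 v=8: DROP (t<20-2); WM=20
i=17 t=22 v=7: → [20,24); WM=20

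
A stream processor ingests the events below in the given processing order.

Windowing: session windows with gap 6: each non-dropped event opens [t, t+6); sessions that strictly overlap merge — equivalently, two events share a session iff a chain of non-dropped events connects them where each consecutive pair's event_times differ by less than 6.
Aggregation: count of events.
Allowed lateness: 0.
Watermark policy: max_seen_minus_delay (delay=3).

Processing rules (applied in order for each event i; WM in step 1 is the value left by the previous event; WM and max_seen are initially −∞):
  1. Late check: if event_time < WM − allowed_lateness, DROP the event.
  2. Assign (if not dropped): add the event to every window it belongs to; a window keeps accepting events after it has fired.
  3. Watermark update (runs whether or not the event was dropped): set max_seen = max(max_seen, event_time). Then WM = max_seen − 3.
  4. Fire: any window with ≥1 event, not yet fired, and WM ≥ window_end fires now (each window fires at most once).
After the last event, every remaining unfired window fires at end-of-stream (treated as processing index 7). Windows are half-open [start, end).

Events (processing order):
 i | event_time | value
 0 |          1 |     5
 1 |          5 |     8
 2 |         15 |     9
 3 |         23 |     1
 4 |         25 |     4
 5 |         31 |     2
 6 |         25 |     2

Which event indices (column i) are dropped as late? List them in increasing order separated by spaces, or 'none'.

6

i=0 t=1 v=5: → [1,7); WM=-2
i=1 t=5 v=8: → [1,11); WM=2
i=2 t=15 v=9: → [15,21); WM=12
i=3 t=23 v=1: → [23,29); WM=20
i=4 t=25 v=4: → [23,31); WM=22
i=5 t=31 v=2: → [31,37); WM=28
i=6 t=25 v=2: DROP (t<28-0); WM=28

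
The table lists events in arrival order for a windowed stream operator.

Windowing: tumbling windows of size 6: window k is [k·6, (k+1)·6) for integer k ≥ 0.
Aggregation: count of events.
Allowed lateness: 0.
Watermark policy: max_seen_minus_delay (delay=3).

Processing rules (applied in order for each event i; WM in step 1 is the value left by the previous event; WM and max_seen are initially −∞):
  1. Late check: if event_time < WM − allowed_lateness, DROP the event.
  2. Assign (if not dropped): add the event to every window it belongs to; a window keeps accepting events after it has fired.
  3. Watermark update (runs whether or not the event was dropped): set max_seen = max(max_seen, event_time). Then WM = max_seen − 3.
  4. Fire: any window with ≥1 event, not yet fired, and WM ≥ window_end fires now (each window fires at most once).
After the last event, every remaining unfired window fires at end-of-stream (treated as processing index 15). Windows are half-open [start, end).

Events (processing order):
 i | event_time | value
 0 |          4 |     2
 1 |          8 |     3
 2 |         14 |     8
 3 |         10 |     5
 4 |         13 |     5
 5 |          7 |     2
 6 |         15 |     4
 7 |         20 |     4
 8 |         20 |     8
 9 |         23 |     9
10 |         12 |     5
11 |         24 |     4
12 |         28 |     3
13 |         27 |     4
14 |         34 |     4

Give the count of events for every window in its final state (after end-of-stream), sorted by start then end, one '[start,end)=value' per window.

[0,6)=1 [6,12)=1 [12,18)=3 [18,24)=3 [24,30)=3 [30,36)=1

i=0 t=4 v=2: → [0,6); WM=1
i=1 t=8 v=3: → [6,12); WM=5
i=2 t=14 v=8: → [12,18); WM=11; [0,6) fires=1
i=3 t=10 v=5: DROP (t<11-0); WM=11
i=4 t=13 v=5: → [12,18); WM=11
i=5 t=7 v=2: DROP (t<11-0); WM=11
i=6 t=15 v=4: → [12,18); WM=12; [6,12) fires=1
i=7 t=20 v=4: → [18,24); WM=17
i=8 t=20 v=8: → [18,24); WM=17
i=9 t=23 v=9: → [18,24); WM=20; [12,18) fires=3
i=10 t=12 v=5: DROP (t<20-0); WM=20
i=11 t=24 v=4: → [24,30); WM=21
i=12 t=28 v=3: → [24,30); WM=25; [18,24) fires=3
i=13 t=27 v=4: → [24,30); WM=25
i=14 t=34 v=4: → [30,36); WM=31; [24,30) fires=3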